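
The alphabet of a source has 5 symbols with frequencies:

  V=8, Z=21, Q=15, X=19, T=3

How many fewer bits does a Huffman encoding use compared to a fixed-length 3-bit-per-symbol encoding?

55

Fixed-length: 3 bits × 66 symbols = 198 bits.
Huffman merges:
T(3) + V(8) → 11
11 + Q(15) → 26
X(19) + Z(21) → 40
26 + 40 → 66
Huffman total = 11 + 26 + 40 + 66 = 143 bits.
Saving = 198 − 143 = 55 bits.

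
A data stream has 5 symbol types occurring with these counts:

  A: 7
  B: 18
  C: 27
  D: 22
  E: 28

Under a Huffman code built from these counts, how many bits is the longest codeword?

3

Merge the two lowest-weight nodes at each step:
merge A(7) and B(18): 25
merge D(22) and 25: 47
merge C(27) and E(28): 55
merge 47 and 55: 102
The first pair merged (A, B) ends up deepest, at depth 3.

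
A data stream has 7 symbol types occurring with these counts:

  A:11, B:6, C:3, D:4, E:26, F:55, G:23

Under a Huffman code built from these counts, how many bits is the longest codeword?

Merge the two lowest-weight nodes at each step:
merge C(3) and D(4): 7
merge B(6) and 7: 13
merge A(11) and 13: 24
merge G(23) and 24: 47
merge E(26) and 47: 73
merge F(55) and 73: 128
The rarest symbols sit at the bottom; the longest codeword is 6 bits.

6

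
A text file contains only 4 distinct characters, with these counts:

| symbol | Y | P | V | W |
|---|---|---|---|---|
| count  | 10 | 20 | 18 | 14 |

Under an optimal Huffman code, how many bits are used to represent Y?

Huffman merges, smallest pair first:
merge Y(10) and W(14): 24
merge V(18) and P(20): 38
merge 24 and 38: 62
Y sits 2 levels below the root, so its codeword is 2 bits.

2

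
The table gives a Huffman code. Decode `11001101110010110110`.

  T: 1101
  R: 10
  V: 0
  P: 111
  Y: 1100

Read left to right; each codeword is recognised as soon as it completes (prefix code):
  1100→Y | 1101→T | 1100→Y | 10→R | 1101→T | 10→R
Decoded message: YTYRTR

YTYRTR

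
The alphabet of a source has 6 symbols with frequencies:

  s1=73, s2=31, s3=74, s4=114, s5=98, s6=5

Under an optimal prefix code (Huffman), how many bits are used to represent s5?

2

Repeatedly merge the two smallest:
s6(5) + s2(31) → 36
36 + s1(73) → 109
s3(74) + s5(98) → 172
109 + s4(114) → 223
172 + 223 → 395
The subtree containing s5 is merged 2 times, so code length = 2.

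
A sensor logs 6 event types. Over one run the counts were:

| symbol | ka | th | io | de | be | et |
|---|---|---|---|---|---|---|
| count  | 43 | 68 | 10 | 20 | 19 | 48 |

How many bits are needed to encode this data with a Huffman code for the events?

494

Build the Huffman tree bottom-up:
merge io(10) and be(19): 29
merge de(20) and 29: 49
merge ka(43) and et(48): 91
merge 49 and th(68): 117
merge 91 and 117: 208
Total encoded bits = sum of merged weights = 29 + 49 + 91 + 117 + 208 = 494.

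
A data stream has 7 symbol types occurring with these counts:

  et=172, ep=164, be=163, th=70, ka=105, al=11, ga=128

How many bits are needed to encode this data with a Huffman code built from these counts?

Build the Huffman tree bottom-up:
al(11) + th(70) → 81
81 + ka(105) → 186
ga(128) + be(163) → 291
ep(164) + et(172) → 336
186 + 291 → 477
336 + 477 → 813
Each symbol's bit-cost is frequency × depth; summing gives 2184 bits (equivalently 81 + 186 + 291 + 336 + 477 + 813).

2184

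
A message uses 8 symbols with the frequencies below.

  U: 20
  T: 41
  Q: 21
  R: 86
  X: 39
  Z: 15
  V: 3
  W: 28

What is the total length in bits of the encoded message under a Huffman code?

Build the Huffman tree bottom-up:
combine V(3), Z(15) → 18
combine 18, U(20) → 38
combine Q(21), W(28) → 49
combine 38, X(39) → 77
combine T(41), 49 → 90
combine 77, R(86) → 163
combine 90, 163 → 253
Total encoded bits = sum of merged weights = 18 + 38 + 49 + 77 + 90 + 163 + 253 = 688.

688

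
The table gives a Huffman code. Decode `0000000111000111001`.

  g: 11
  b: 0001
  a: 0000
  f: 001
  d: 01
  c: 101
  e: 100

abgbgf

Read left to right; each codeword is recognised as soon as it completes (prefix code):
  0000→a | 0001→b | 11→g | 0001→b | 11→g | 001→f
Decoded message: abgbgf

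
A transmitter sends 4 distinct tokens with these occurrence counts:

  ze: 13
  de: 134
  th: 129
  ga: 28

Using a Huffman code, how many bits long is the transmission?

Build the Huffman tree bottom-up:
ze(13) + ga(28) → 41
41 + th(129) → 170
de(134) + 170 → 304
Each symbol's bit-cost is frequency × depth; summing gives 515 bits (equivalently 41 + 170 + 304).

515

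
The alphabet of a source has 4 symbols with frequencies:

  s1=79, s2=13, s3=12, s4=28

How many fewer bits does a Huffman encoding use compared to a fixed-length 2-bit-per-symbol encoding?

54

Fixed-length: 2 bits × 132 symbols = 264 bits.
Huffman merges:
s3(12) + s2(13) → 25
25 + s4(28) → 53
53 + s1(79) → 132
Huffman total = 25 + 53 + 132 = 210 bits.
Saving = 264 − 210 = 54 bits.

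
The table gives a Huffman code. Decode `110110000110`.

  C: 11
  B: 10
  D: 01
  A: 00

CDBADB

Read left to right; each codeword is recognised as soon as it completes (prefix code):
  11→C | 01→D | 10→B | 00→A | 01→D | 10→B
Decoded message: CDBADB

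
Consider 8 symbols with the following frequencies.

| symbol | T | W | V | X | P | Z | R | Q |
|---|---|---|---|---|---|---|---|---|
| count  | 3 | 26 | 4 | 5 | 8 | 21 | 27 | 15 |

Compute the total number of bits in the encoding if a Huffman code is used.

292

Build the Huffman tree bottom-up:
T(3) + V(4) → 7
X(5) + 7 → 12
P(8) + 12 → 20
Q(15) + 20 → 35
Z(21) + W(26) → 47
R(27) + 35 → 62
47 + 62 → 109
Total encoded bits = sum of merged weights = 7 + 12 + 20 + 35 + 47 + 62 + 109 = 292.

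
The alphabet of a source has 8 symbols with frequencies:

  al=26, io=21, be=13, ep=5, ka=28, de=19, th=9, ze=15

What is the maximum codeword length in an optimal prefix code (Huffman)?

4

Merge the two lowest-weight nodes at each step:
merge ep(5) and th(9): 14
merge be(13) and 14: 27
merge ze(15) and de(19): 34
merge io(21) and al(26): 47
merge 27 and ka(28): 55
merge 34 and 47: 81
merge 55 and 81: 136
Maximum depth reached is 4.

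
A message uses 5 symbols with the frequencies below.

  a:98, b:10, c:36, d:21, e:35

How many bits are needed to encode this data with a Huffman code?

Build the Huffman tree bottom-up:
merge b(10) and d(21): 31
merge 31 and e(35): 66
merge c(36) and 66: 102
merge a(98) and 102: 200
Total encoded bits = sum of merged weights = 31 + 66 + 102 + 200 = 399.

399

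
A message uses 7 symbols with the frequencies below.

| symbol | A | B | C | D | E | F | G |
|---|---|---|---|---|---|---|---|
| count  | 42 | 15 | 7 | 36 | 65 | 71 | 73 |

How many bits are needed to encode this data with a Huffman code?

798

Build the Huffman tree bottom-up:
C(7) + B(15) → 22
22 + D(36) → 58
A(42) + 58 → 100
E(65) + F(71) → 136
G(73) + 100 → 173
136 + 173 → 309
Total encoded bits = sum of merged weights = 22 + 58 + 100 + 136 + 173 + 309 = 798.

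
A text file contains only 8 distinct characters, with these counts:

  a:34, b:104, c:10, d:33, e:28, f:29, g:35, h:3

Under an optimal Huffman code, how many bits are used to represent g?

Repeatedly merge the two smallest:
combine h(3), c(10) → 13
combine 13, e(28) → 41
combine f(29), d(33) → 62
combine a(34), g(35) → 69
combine 41, 62 → 103
combine 69, 103 → 172
combine b(104), 172 → 276
g's leaf is at depth 3, giving a 3-bit codeword.

3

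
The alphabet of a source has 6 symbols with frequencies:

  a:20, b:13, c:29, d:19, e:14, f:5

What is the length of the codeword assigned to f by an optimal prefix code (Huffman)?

4

Huffman merges, smallest pair first:
merge f(5) and b(13): 18
merge e(14) and 18: 32
merge d(19) and a(20): 39
merge c(29) and 32: 61
merge 39 and 61: 100
The subtree containing f is merged 4 times, so code length = 4.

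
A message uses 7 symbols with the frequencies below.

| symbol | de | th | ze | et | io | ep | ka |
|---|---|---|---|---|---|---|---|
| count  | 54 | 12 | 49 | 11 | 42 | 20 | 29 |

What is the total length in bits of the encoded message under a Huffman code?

571

Build the Huffman tree bottom-up:
et(11) + th(12) → 23
ep(20) + 23 → 43
ka(29) + io(42) → 71
43 + ze(49) → 92
de(54) + 71 → 125
92 + 125 → 217
The encoded length is the sum of every internal node's weight: 23 + 43 + 71 + 92 + 125 + 217 = 571 bits.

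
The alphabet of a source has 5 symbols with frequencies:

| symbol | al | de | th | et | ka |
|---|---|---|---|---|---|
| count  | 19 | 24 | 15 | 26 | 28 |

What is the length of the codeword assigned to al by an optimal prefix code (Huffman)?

Build the tree from the bottom:
merge th(15) and al(19): 34
merge de(24) and et(26): 50
merge ka(28) and 34: 62
merge 50 and 62: 112
The subtree containing al is merged 3 times, so code length = 3.

3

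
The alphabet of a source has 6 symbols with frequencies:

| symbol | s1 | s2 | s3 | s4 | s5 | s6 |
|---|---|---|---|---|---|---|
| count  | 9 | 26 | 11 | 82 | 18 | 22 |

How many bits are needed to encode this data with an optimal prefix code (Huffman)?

360

Merge the two smallest weights repeatedly:
s1(9) + s3(11) → 20
s5(18) + 20 → 38
s6(22) + s2(26) → 48
38 + 48 → 86
s4(82) + 86 → 168
The encoded length is the sum of every internal node's weight: 20 + 38 + 48 + 86 + 168 = 360 bits.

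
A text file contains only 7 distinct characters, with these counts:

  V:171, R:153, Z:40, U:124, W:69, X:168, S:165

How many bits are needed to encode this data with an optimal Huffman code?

2440

Build the Huffman tree bottom-up:
Z(40) + W(69) → 109
109 + U(124) → 233
R(153) + S(165) → 318
X(168) + V(171) → 339
233 + 318 → 551
339 + 551 → 890
The encoded length is the sum of every internal node's weight: 109 + 233 + 318 + 339 + 551 + 890 = 2440 bits.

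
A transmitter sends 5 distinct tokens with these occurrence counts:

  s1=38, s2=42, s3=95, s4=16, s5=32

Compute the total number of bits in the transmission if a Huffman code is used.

Merge the two smallest weights repeatedly:
merge s4(16) and s5(32): 48
merge s1(38) and s2(42): 80
merge 48 and 80: 128
merge s3(95) and 128: 223
Total encoded bits = sum of merged weights = 48 + 80 + 128 + 223 = 479.

479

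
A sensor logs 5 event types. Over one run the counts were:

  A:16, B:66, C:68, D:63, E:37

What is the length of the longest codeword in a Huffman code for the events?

3

Merge the two lowest-weight nodes at each step:
merge A(16) and E(37): 53
merge 53 and D(63): 116
merge B(66) and C(68): 134
merge 116 and 134: 250
The first pair merged (A, E) ends up deepest, at depth 3.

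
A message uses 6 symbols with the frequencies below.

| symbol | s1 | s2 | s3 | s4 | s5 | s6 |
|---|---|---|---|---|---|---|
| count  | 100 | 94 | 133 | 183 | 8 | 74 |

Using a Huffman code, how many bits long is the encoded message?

Build the Huffman tree bottom-up:
s5(8) + s6(74) → 82
82 + s2(94) → 176
s1(100) + s3(133) → 233
176 + s4(183) → 359
233 + 359 → 592
The encoded length is the sum of every internal node's weight: 82 + 176 + 233 + 359 + 592 = 1442 bits.

1442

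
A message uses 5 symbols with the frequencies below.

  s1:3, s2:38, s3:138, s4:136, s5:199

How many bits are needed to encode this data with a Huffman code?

1047

Merge the two smallest weights repeatedly:
s1(3) + s2(38) → 41
41 + s4(136) → 177
s3(138) + 177 → 315
s5(199) + 315 → 514
The encoded length is the sum of every internal node's weight: 41 + 177 + 315 + 514 = 1047 bits.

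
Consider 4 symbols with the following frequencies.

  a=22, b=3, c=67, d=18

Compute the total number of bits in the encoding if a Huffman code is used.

174

Build the Huffman tree bottom-up:
b(3) + d(18) → 21
21 + a(22) → 43
43 + c(67) → 110
Each symbol's bit-cost is frequency × depth; summing gives 174 bits (equivalently 21 + 43 + 110).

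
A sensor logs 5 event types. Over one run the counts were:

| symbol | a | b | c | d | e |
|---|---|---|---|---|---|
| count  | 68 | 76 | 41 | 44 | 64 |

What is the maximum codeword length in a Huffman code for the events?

3

Merge the two lowest-weight nodes at each step:
c(41) + d(44) → 85
e(64) + a(68) → 132
b(76) + 85 → 161
132 + 161 → 293
Maximum depth reached is 3.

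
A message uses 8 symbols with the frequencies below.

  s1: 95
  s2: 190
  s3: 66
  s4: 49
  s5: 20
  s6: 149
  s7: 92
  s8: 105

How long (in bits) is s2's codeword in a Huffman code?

Huffman merges, smallest pair first:
s5(20) + s4(49) → 69
s3(66) + 69 → 135
s7(92) + s1(95) → 187
s8(105) + 135 → 240
s6(149) + 187 → 336
s2(190) + 240 → 430
336 + 430 → 766
s2's leaf is at depth 2, giving a 2-bit codeword.

2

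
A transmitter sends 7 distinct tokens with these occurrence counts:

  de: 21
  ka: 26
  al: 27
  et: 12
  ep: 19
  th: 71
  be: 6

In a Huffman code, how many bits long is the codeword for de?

Repeatedly merge the two smallest:
combine be(6), et(12) → 18
combine 18, ep(19) → 37
combine de(21), ka(26) → 47
combine al(27), 37 → 64
combine 47, 64 → 111
combine th(71), 111 → 182
de's leaf is at depth 3, giving a 3-bit codeword.

3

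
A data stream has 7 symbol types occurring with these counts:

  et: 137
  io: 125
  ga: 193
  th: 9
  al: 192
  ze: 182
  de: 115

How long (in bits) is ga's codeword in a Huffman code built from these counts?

Repeatedly merge the two smallest:
merge th(9) and de(115): 124
merge 124 and io(125): 249
merge et(137) and ze(182): 319
merge al(192) and ga(193): 385
merge 249 and 319: 568
merge 385 and 568: 953
ga's leaf is at depth 2, giving a 2-bit codeword.

2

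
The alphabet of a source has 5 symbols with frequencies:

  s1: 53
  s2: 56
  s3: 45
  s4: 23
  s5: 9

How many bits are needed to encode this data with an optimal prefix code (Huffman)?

404

Greedily combine the two least-frequent nodes:
combine s5(9), s4(23) → 32
combine 32, s3(45) → 77
combine s1(53), s2(56) → 109
combine 77, 109 → 186
Each symbol's bit-cost is frequency × depth; summing gives 404 bits (equivalently 32 + 77 + 109 + 186).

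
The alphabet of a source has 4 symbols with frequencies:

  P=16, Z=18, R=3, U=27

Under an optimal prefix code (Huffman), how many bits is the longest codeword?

3

Merge the two lowest-weight nodes at each step:
R(3) + P(16) → 19
Z(18) + 19 → 37
U(27) + 37 → 64
Maximum depth reached is 3.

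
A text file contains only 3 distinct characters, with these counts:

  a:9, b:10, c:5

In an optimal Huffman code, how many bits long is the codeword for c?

Build the tree from the bottom:
c(5) + a(9) → 14
b(10) + 14 → 24
c sits 2 levels below the root, so its codeword is 2 bits.

2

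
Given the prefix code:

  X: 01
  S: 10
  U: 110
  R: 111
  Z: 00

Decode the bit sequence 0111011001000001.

Read left to right; each codeword is recognised as soon as it completes (prefix code):
  01→X | 110→U | 110→U | 01→X | 00→Z | 00→Z | 01→X
Decoded message: XUUXZZX

XUUXZZX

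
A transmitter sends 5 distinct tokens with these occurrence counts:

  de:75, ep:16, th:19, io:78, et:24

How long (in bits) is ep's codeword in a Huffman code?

Build the tree from the bottom:
merge ep(16) and th(19): 35
merge et(24) and 35: 59
merge 59 and de(75): 134
merge io(78) and 134: 212
ep sits 4 levels below the root, so its codeword is 4 bits.

4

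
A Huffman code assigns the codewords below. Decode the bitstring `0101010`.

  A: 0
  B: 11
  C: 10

Read left to right; each codeword is recognised as soon as it completes (prefix code):
  0→A | 10→C | 10→C | 10→C
Decoded message: ACCC

ACCC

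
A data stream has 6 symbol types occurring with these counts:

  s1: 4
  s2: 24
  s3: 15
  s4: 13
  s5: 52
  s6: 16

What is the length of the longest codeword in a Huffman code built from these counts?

Merge the two lowest-weight nodes at each step:
s1(4) + s4(13) → 17
s3(15) + s6(16) → 31
17 + s2(24) → 41
31 + 41 → 72
s5(52) + 72 → 124
The first pair merged (s1, s4) ends up deepest, at depth 4.

4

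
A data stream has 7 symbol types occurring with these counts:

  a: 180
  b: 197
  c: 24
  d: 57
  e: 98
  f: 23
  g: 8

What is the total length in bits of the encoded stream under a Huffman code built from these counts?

Greedily combine the two least-frequent nodes:
g(8) + f(23) → 31
c(24) + 31 → 55
55 + d(57) → 112
e(98) + 112 → 210
a(180) + b(197) → 377
210 + 377 → 587
The encoded length is the sum of every internal node's weight: 31 + 55 + 112 + 210 + 377 + 587 = 1372 bits.

1372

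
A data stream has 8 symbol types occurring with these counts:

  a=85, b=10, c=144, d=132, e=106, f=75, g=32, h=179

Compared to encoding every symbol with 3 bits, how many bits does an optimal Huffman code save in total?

164

Fixed-length: 3 bits × 763 symbols = 2289 bits.
Huffman merges:
merge b(10) and g(32): 42
merge 42 and f(75): 117
merge a(85) and e(106): 191
merge 117 and d(132): 249
merge c(144) and h(179): 323
merge 191 and 249: 440
merge 323 and 440: 763
Huffman total = 42 + 117 + 191 + 249 + 323 + 440 + 763 = 2125 bits.
Saving = 2289 − 2125 = 164 bits.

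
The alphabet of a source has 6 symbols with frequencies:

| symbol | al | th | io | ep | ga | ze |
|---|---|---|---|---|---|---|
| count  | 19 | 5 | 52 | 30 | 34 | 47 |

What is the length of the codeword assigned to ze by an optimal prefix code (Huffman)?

2

Repeatedly merge the two smallest:
merge th(5) and al(19): 24
merge 24 and ep(30): 54
merge ga(34) and ze(47): 81
merge io(52) and 54: 106
merge 81 and 106: 187
The subtree containing ze is merged 2 times, so code length = 2.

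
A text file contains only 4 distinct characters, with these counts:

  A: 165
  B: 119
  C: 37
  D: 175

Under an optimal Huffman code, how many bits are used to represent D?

1

Build the tree from the bottom:
C(37) + B(119) → 156
156 + A(165) → 321
D(175) + 321 → 496
D is merged only at the final step, so code length = 1.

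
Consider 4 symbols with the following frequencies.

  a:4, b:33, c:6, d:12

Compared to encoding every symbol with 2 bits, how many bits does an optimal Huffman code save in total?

23

Fixed-length: 2 bits × 55 symbols = 110 bits.
Huffman merges:
merge a(4) and c(6): 10
merge 10 and d(12): 22
merge 22 and b(33): 55
Huffman total = 10 + 22 + 55 = 87 bits.
Saving = 110 − 87 = 23 bits.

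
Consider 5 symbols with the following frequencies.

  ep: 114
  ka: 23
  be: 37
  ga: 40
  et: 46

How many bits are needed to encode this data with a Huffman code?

552

Merge the two smallest weights repeatedly:
combine ka(23), be(37) → 60
combine ga(40), et(46) → 86
combine 60, 86 → 146
combine ep(114), 146 → 260
The encoded length is the sum of every internal node's weight: 60 + 86 + 146 + 260 = 552 bits.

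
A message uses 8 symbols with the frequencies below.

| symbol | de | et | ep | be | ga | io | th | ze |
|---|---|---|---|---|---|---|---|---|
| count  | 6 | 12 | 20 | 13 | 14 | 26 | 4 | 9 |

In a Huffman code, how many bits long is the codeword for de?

Repeatedly merge the two smallest:
combine th(4), de(6) → 10
combine ze(9), 10 → 19
combine et(12), be(13) → 25
combine ga(14), 19 → 33
combine ep(20), 25 → 45
combine io(26), 33 → 59
combine 45, 59 → 104
de's leaf is at depth 5, giving a 5-bit codeword.

5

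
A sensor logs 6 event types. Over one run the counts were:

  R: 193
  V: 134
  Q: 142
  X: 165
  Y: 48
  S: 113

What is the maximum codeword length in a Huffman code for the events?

Merge the two lowest-weight nodes at each step:
merge Y(48) and S(113): 161
merge V(134) and Q(142): 276
merge 161 and X(165): 326
merge R(193) and 276: 469
merge 326 and 469: 795
Maximum depth reached is 3.

3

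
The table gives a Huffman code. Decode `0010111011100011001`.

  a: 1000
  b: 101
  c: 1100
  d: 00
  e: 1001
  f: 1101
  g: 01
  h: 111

dbfcge

Read left to right; each codeword is recognised as soon as it completes (prefix code):
  00→d | 101→b | 1101→f | 1100→c | 01→g | 1001→e
Decoded message: dbfcge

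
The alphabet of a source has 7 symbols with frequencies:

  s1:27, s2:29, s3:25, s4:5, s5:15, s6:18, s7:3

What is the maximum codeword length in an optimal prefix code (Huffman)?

5

Merge the two lowest-weight nodes at each step:
merge s7(3) and s4(5): 8
merge 8 and s5(15): 23
merge s6(18) and 23: 41
merge s3(25) and s1(27): 52
merge s2(29) and 41: 70
merge 52 and 70: 122
Maximum depth reached is 5.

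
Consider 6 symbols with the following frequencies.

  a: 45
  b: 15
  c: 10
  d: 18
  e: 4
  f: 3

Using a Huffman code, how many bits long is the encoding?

Merge the two smallest weights repeatedly:
f(3) + e(4) → 7
7 + c(10) → 17
b(15) + 17 → 32
d(18) + 32 → 50
a(45) + 50 → 95
Each symbol's bit-cost is frequency × depth; summing gives 201 bits (equivalently 7 + 17 + 32 + 50 + 95).

201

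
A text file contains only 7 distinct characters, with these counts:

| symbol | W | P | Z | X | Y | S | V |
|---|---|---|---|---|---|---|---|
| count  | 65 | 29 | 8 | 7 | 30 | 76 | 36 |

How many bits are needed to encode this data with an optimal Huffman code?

Build the Huffman tree bottom-up:
merge X(7) and Z(8): 15
merge 15 and P(29): 44
merge Y(30) and V(36): 66
merge 44 and W(65): 109
merge 66 and S(76): 142
merge 109 and 142: 251
Each symbol's bit-cost is frequency × depth; summing gives 627 bits (equivalently 15 + 44 + 66 + 109 + 142 + 251).

627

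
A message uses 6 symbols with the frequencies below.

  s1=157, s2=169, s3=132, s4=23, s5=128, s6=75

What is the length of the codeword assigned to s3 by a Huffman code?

2

Huffman merges, smallest pair first:
merge s4(23) and s6(75): 98
merge 98 and s5(128): 226
merge s3(132) and s1(157): 289
merge s2(169) and 226: 395
merge 289 and 395: 684
The subtree containing s3 is merged 2 times, so code length = 2.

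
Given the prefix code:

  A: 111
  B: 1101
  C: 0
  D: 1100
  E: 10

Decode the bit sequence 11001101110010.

DBDE

Read left to right; each codeword is recognised as soon as it completes (prefix code):
  1100→D | 1101→B | 1100→D | 10→E
Decoded message: DBDE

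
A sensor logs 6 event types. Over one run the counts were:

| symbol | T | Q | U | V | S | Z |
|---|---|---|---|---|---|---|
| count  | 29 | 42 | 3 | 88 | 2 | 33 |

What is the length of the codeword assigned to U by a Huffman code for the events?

Build the tree from the bottom:
S(2) + U(3) → 5
5 + T(29) → 34
Z(33) + 34 → 67
Q(42) + 67 → 109
V(88) + 109 → 197
U sits 5 levels below the root, so its codeword is 5 bits.

5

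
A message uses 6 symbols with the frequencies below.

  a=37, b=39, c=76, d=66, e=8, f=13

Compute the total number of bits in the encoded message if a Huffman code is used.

557

Merge the two smallest weights repeatedly:
merge e(8) and f(13): 21
merge 21 and a(37): 58
merge b(39) and 58: 97
merge d(66) and c(76): 142
merge 97 and 142: 239
Each symbol's bit-cost is frequency × depth; summing gives 557 bits (equivalently 21 + 58 + 97 + 142 + 239).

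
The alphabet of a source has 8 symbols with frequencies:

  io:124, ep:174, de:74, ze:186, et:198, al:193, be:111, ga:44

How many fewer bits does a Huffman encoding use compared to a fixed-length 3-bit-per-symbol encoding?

80

Fixed-length: 3 bits × 1104 symbols = 3312 bits.
Huffman merges:
merge ga(44) and de(74): 118
merge be(111) and 118: 229
merge io(124) and ep(174): 298
merge ze(186) and al(193): 379
merge et(198) and 229: 427
merge 298 and 379: 677
merge 427 and 677: 1104
Huffman total = 118 + 229 + 298 + 379 + 427 + 677 + 1104 = 3232 bits.
Saving = 3312 − 3232 = 80 bits.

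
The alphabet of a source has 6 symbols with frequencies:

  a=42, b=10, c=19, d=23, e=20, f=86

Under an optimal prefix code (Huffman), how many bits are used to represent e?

Huffman merges, smallest pair first:
merge b(10) and c(19): 29
merge e(20) and d(23): 43
merge 29 and a(42): 71
merge 43 and 71: 114
merge f(86) and 114: 200
e's leaf is at depth 3, giving a 3-bit codeword.

3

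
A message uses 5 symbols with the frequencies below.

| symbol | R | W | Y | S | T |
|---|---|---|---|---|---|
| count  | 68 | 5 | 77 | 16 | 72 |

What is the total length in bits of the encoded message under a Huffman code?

Build the Huffman tree bottom-up:
merge W(5) and S(16): 21
merge 21 and R(68): 89
merge T(72) and Y(77): 149
merge 89 and 149: 238
Total encoded bits = sum of merged weights = 21 + 89 + 149 + 238 = 497.

497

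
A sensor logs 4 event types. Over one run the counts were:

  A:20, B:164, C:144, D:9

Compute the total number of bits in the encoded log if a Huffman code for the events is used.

Greedily combine the two least-frequent nodes:
merge D(9) and A(20): 29
merge 29 and C(144): 173
merge B(164) and 173: 337
Total encoded bits = sum of merged weights = 29 + 173 + 337 = 539.

539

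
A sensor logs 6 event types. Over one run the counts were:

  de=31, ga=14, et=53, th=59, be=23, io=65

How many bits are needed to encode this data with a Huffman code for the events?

595

Build the Huffman tree bottom-up:
merge ga(14) and be(23): 37
merge de(31) and 37: 68
merge et(53) and th(59): 112
merge io(65) and 68: 133
merge 112 and 133: 245
Total encoded bits = sum of merged weights = 37 + 68 + 112 + 133 + 245 = 595.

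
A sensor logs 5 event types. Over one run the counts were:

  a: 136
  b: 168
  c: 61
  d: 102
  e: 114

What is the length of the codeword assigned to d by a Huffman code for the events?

Build the tree from the bottom:
combine c(61), d(102) → 163
combine e(114), a(136) → 250
combine 163, b(168) → 331
combine 250, 331 → 581
d sits 3 levels below the root, so its codeword is 3 bits.

3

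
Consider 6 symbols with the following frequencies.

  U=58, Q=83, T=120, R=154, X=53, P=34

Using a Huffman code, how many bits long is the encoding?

1232

Greedily combine the two least-frequent nodes:
combine P(34), X(53) → 87
combine U(58), Q(83) → 141
combine 87, T(120) → 207
combine 141, R(154) → 295
combine 207, 295 → 502
The encoded length is the sum of every internal node's weight: 87 + 141 + 207 + 295 + 502 = 1232 bits.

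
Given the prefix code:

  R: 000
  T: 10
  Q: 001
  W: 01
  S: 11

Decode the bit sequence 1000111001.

TQSQ

Read left to right; each codeword is recognised as soon as it completes (prefix code):
  10→T | 001→Q | 11→S | 001→Q
Decoded message: TQSQ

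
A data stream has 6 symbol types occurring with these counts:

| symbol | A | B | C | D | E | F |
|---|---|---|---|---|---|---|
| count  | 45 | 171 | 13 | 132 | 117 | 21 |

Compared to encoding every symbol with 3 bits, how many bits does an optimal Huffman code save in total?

386

Fixed-length: 3 bits × 499 symbols = 1497 bits.
Huffman merges:
C(13) + F(21) → 34
34 + A(45) → 79
79 + E(117) → 196
D(132) + B(171) → 303
196 + 303 → 499
Huffman total = 34 + 79 + 196 + 303 + 499 = 1111 bits.
Saving = 1497 − 1111 = 386 bits.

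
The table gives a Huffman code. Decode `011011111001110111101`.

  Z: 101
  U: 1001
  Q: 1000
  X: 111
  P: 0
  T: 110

Read left to right; each codeword is recognised as soon as it completes (prefix code):
  0→P | 110→T | 111→X | 110→T | 0→P | 111→X | 0→P | 111→X | 101→Z
Decoded message: PTXTPXPXZ

PTXTPXPXZ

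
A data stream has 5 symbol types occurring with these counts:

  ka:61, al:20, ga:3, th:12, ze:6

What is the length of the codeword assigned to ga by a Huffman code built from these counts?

Build the tree from the bottom:
merge ga(3) and ze(6): 9
merge 9 and th(12): 21
merge al(20) and 21: 41
merge 41 and ka(61): 102
ga's leaf is at depth 4, giving a 4-bit codeword.

4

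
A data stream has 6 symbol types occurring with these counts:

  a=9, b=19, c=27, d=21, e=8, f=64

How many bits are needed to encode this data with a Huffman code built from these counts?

333

Merge the two smallest weights repeatedly:
e(8) + a(9) → 17
17 + b(19) → 36
d(21) + c(27) → 48
36 + 48 → 84
f(64) + 84 → 148
Total encoded bits = sum of merged weights = 17 + 36 + 48 + 84 + 148 = 333.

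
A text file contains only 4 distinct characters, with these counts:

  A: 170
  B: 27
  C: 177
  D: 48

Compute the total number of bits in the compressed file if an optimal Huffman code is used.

742

Greedily combine the two least-frequent nodes:
combine B(27), D(48) → 75
combine 75, A(170) → 245
combine C(177), 245 → 422
Total encoded bits = sum of merged weights = 75 + 245 + 422 = 742.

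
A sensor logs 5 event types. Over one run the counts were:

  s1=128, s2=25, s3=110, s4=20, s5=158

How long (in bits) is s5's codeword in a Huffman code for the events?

1

Build the tree from the bottom:
combine s4(20), s2(25) → 45
combine 45, s3(110) → 155
combine s1(128), 155 → 283
combine s5(158), 283 → 441
s5 sits one level below the root: a 1-bit codeword.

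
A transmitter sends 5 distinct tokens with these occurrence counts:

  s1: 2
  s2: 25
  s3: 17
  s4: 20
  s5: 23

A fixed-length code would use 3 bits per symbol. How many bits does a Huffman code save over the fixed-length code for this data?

68

Fixed-length: 3 bits × 87 symbols = 261 bits.
Huffman merges:
merge s1(2) and s3(17): 19
merge 19 and s4(20): 39
merge s5(23) and s2(25): 48
merge 39 and 48: 87
Huffman total = 19 + 39 + 48 + 87 = 193 bits.
Saving = 261 − 193 = 68 bits.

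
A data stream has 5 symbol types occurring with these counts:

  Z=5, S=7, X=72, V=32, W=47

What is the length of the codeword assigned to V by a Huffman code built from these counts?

Huffman merges, smallest pair first:
Z(5) + S(7) → 12
12 + V(32) → 44
44 + W(47) → 91
X(72) + 91 → 163
The subtree containing V is merged 3 times, so code length = 3.

3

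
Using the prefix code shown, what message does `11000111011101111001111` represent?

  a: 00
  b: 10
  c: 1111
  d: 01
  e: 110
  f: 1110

Read left to right; each codeword is recognised as soon as it completes (prefix code):
  110→e | 00→a | 1110→f | 1110→f | 1111→c | 00→a | 1111→c
Decoded message: eaffcac

eaffcac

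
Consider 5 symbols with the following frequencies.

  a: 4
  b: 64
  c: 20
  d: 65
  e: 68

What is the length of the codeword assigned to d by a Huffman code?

2

Build the tree from the bottom:
combine a(4), c(20) → 24
combine 24, b(64) → 88
combine d(65), e(68) → 133
combine 88, 133 → 221
d's leaf is at depth 2, giving a 2-bit codeword.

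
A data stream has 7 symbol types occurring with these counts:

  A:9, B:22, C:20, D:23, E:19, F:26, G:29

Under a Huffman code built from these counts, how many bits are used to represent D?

3

Repeatedly merge the two smallest:
combine A(9), E(19) → 28
combine C(20), B(22) → 42
combine D(23), F(26) → 49
combine 28, G(29) → 57
combine 42, 49 → 91
combine 57, 91 → 148
D sits 3 levels below the root, so its codeword is 3 bits.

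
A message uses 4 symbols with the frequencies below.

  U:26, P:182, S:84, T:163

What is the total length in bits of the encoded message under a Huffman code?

Greedily combine the two least-frequent nodes:
U(26) + S(84) → 110
110 + T(163) → 273
P(182) + 273 → 455
Each symbol's bit-cost is frequency × depth; summing gives 838 bits (equivalently 110 + 273 + 455).

838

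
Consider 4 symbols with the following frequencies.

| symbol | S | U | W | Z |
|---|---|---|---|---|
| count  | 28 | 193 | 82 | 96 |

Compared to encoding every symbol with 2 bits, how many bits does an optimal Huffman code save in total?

Fixed-length: 2 bits × 399 symbols = 798 bits.
Huffman merges:
merge S(28) and W(82): 110
merge Z(96) and 110: 206
merge U(193) and 206: 399
Huffman total = 110 + 206 + 399 = 715 bits.
Saving = 798 − 715 = 83 bits.

83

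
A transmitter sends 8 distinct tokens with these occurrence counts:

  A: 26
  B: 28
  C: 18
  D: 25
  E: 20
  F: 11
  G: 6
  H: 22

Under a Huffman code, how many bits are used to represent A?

3

Repeatedly merge the two smallest:
merge G(6) and F(11): 17
merge 17 and C(18): 35
merge E(20) and H(22): 42
merge D(25) and A(26): 51
merge B(28) and 35: 63
merge 42 and 51: 93
merge 63 and 93: 156
A's leaf is at depth 3, giving a 3-bit codeword.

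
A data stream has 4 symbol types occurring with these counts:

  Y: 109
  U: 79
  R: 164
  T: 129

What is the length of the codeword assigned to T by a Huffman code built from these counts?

Repeatedly merge the two smallest:
U(79) + Y(109) → 188
T(129) + R(164) → 293
188 + 293 → 481
T sits 2 levels below the root, so its codeword is 2 bits.

2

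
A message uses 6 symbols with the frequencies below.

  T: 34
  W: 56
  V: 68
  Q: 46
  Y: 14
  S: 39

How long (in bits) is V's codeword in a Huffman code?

2

Repeatedly merge the two smallest:
combine Y(14), T(34) → 48
combine S(39), Q(46) → 85
combine 48, W(56) → 104
combine V(68), 85 → 153
combine 104, 153 → 257
The subtree containing V is merged 2 times, so code length = 2.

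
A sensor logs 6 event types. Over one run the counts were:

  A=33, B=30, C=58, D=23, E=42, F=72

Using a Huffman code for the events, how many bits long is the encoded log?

Greedily combine the two least-frequent nodes:
combine D(23), B(30) → 53
combine A(33), E(42) → 75
combine 53, C(58) → 111
combine F(72), 75 → 147
combine 111, 147 → 258
Total encoded bits = sum of merged weights = 53 + 75 + 111 + 147 + 258 = 644.

644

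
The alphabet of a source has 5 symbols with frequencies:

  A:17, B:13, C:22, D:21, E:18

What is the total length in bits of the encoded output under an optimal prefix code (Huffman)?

Merge the two smallest weights repeatedly:
B(13) + A(17) → 30
E(18) + D(21) → 39
C(22) + 30 → 52
39 + 52 → 91
The encoded length is the sum of every internal node's weight: 30 + 39 + 52 + 91 = 212 bits.

212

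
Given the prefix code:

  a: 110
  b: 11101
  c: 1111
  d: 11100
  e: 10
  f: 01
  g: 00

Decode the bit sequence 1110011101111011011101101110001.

Read left to right; each codeword is recognised as soon as it completes (prefix code):
  11100→d | 11101→b | 11101→b | 10→e | 11101→b | 10→e | 11100→d | 01→f
Decoded message: dbbebedf

dbbebedf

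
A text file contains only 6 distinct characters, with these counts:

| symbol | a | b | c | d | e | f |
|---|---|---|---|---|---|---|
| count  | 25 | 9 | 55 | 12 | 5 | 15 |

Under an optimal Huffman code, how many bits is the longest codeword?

Merge the two lowest-weight nodes at each step:
combine e(5), b(9) → 14
combine d(12), 14 → 26
combine f(15), a(25) → 40
combine 26, 40 → 66
combine c(55), 66 → 121
Maximum depth reached is 4.

4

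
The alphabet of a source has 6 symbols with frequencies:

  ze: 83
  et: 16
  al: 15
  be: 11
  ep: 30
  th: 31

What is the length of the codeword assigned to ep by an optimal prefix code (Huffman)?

3

Repeatedly merge the two smallest:
be(11) + al(15) → 26
et(16) + 26 → 42
ep(30) + th(31) → 61
42 + 61 → 103
ze(83) + 103 → 186
The subtree containing ep is merged 3 times, so code length = 3.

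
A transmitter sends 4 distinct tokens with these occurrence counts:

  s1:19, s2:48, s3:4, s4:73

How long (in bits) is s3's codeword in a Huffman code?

3

Huffman merges, smallest pair first:
s3(4) + s1(19) → 23
23 + s2(48) → 71
71 + s4(73) → 144
The subtree containing s3 is merged 3 times, so code length = 3.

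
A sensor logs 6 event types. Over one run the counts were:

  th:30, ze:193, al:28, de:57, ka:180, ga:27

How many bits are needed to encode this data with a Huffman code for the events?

Merge the two smallest weights repeatedly:
ga(27) + al(28) → 55
th(30) + 55 → 85
de(57) + 85 → 142
142 + ka(180) → 322
ze(193) + 322 → 515
Total encoded bits = sum of merged weights = 55 + 85 + 142 + 322 + 515 = 1119.

1119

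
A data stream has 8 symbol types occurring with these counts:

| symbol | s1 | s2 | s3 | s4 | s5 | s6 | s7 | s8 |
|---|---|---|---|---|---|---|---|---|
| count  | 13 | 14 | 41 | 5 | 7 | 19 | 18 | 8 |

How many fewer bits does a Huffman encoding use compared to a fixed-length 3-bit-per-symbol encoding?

Fixed-length: 3 bits × 125 symbols = 375 bits.
Huffman merges:
s4(5) + s5(7) → 12
s8(8) + 12 → 20
s1(13) + s2(14) → 27
s7(18) + s6(19) → 37
20 + 27 → 47
37 + s3(41) → 78
47 + 78 → 125
Huffman total = 12 + 20 + 27 + 37 + 47 + 78 + 125 = 346 bits.
Saving = 375 − 346 = 29 bits.

29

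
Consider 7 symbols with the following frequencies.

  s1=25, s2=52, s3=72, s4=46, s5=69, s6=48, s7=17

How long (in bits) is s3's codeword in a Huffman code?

2

Build the tree from the bottom:
combine s7(17), s1(25) → 42
combine 42, s4(46) → 88
combine s6(48), s2(52) → 100
combine s5(69), s3(72) → 141
combine 88, 100 → 188
combine 141, 188 → 329
s3 sits 2 levels below the root, so its codeword is 2 bits.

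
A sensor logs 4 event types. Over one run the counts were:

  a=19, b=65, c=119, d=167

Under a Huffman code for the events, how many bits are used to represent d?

1

Repeatedly merge the two smallest:
merge a(19) and b(65): 84
merge 84 and c(119): 203
merge d(167) and 203: 370
d is a child of the root — depth 1, so its codeword is a single bit.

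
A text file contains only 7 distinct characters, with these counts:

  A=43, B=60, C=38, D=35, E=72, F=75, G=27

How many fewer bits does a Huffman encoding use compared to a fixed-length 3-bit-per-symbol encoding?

85

Fixed-length: 3 bits × 350 symbols = 1050 bits.
Huffman merges:
G(27) + D(35) → 62
C(38) + A(43) → 81
B(60) + 62 → 122
E(72) + F(75) → 147
81 + 122 → 203
147 + 203 → 350
Huffman total = 62 + 81 + 122 + 147 + 203 + 350 = 965 bits.
Saving = 1050 − 965 = 85 bits.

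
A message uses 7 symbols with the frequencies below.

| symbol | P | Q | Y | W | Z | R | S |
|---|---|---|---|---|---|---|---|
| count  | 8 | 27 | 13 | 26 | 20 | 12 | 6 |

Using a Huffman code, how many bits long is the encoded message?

Merge the two smallest weights repeatedly:
combine S(6), P(8) → 14
combine R(12), Y(13) → 25
combine 14, Z(20) → 34
combine 25, W(26) → 51
combine Q(27), 34 → 61
combine 51, 61 → 112
The encoded length is the sum of every internal node's weight: 14 + 25 + 34 + 51 + 61 + 112 = 297 bits.

297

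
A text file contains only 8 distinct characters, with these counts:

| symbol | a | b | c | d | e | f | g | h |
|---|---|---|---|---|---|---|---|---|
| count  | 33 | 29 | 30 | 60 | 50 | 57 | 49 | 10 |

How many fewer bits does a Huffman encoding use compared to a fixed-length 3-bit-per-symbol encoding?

Fixed-length: 3 bits × 318 symbols = 954 bits.
Huffman merges:
merge h(10) and b(29): 39
merge c(30) and a(33): 63
merge 39 and g(49): 88
merge e(50) and f(57): 107
merge d(60) and 63: 123
merge 88 and 107: 195
merge 123 and 195: 318
Huffman total = 39 + 63 + 88 + 107 + 123 + 195 + 318 = 933 bits.
Saving = 954 − 933 = 21 bits.

21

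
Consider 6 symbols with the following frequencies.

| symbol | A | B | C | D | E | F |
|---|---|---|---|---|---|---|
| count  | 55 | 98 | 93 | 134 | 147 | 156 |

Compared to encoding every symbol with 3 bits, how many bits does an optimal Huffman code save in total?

303

Fixed-length: 3 bits × 683 symbols = 2049 bits.
Huffman merges:
A(55) + C(93) → 148
B(98) + D(134) → 232
E(147) + 148 → 295
F(156) + 232 → 388
295 + 388 → 683
Huffman total = 148 + 232 + 295 + 388 + 683 = 1746 bits.
Saving = 2049 − 1746 = 303 bits.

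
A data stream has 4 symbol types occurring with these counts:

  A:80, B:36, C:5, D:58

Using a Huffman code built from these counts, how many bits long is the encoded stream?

Build the Huffman tree bottom-up:
combine C(5), B(36) → 41
combine 41, D(58) → 99
combine A(80), 99 → 179
The encoded length is the sum of every internal node's weight: 41 + 99 + 179 = 319 bits.

319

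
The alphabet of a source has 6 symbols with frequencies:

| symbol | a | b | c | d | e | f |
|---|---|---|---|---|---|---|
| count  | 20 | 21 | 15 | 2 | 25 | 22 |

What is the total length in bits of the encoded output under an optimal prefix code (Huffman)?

264

Build the Huffman tree bottom-up:
merge d(2) and c(15): 17
merge 17 and a(20): 37
merge b(21) and f(22): 43
merge e(25) and 37: 62
merge 43 and 62: 105
Total encoded bits = sum of merged weights = 17 + 37 + 43 + 62 + 105 = 264.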